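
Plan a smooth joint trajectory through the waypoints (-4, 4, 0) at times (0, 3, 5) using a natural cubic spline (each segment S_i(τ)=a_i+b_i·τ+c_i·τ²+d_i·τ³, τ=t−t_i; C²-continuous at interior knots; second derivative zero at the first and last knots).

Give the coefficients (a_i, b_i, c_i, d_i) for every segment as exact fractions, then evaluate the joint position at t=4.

  seg 0: a=-4 b=61/15 c=0 d=-7/45
  seg 1: a=4 b=-2/15 c=-7/5 d=7/30
S(4) = 27/10

Δ: Δ0=8/3, Δ1=-2
row 1: diag=10, rhs=-28; c'=1/5, d'=-14/5
back: M1=-14/5
M: M0=0, M1=-14/5, M2=0
seg 0: a=-4, c=M0/2=0, d=(M1−M0)/(6·3)=-7/45, b=Δ0−h0·(2M0+M1)/6=61/15
seg 1: a=4, c=M1/2=-7/5, d=(M2−M1)/(6·2)=7/30, b=Δ1−h1·(2M1+M2)/6=-2/15
t_q=4 → seg 1, τ=1; S=4+-2/15·τ+-7/5·τ²+7/30·τ³=27/10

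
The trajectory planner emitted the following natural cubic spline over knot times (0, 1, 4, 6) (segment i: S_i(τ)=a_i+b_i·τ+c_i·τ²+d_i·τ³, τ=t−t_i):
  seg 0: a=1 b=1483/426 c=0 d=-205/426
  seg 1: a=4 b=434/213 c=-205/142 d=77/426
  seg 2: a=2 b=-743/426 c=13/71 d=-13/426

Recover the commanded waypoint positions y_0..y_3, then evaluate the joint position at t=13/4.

y_0 = S_0(0) = a_0 = 1
y_1 = S_1(0) = a_1 = 4
y_2 = S_2(0) = a_2 = 2
y_3 = S_2(2) = -1
t_q=13/4 is in segment 1 (τ=9/4); S_1(τ)=30307/9088

y_0=1 y_1=4 y_2=2 y_3=-1
S(13/4) = 30307/9088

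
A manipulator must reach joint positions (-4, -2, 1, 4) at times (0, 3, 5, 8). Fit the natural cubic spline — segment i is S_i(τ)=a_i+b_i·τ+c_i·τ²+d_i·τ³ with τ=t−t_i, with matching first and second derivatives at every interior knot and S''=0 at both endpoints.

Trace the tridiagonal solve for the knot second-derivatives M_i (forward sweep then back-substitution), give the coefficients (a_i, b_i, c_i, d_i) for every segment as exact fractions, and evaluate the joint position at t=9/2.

Δ: Δ0=2/3, Δ1=3/2, Δ2=1
row 1: diag=10, rhs=5; c'=1/5, d'=1/2
row 2: denom=10−2·1/5=48/5; d'=(-3−2·1/2)/(48/5)=-5/12
back: M2=-5/12
back: M1=1/2−1/5·-5/12=7/12
M: M0=0, M1=7/12, M2=-5/12, M3=0
seg 0: a=-4, c=M0/2=0, d=(M1−M0)/(6·3)=7/216, b=Δ0−h0·(2M0+M1)/6=3/8
seg 1: a=-2, c=M1/2=7/24, d=(M2−M1)/(6·2)=-1/12, b=Δ1−h1·(2M1+M2)/6=5/4
seg 2: a=1, c=M2/2=-5/24, d=(M3−M2)/(6·3)=5/216, b=Δ2−h2·(2M2+M3)/6=17/12
t_q=9/2 → seg 1, τ=3/2; S=-2+5/4·τ+7/24·τ²+-1/12·τ³=1/4

  seg 0: a=-4 b=3/8 c=0 d=7/216
  seg 1: a=-2 b=5/4 c=7/24 d=-1/12
  seg 2: a=1 b=17/12 c=-5/24 d=5/216
S(9/2) = 1/4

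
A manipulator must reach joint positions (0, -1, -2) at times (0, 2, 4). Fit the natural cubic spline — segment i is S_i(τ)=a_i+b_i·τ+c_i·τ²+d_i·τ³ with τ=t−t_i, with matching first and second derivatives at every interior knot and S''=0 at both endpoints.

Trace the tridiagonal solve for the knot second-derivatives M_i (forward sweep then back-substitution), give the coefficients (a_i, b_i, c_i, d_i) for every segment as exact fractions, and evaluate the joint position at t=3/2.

  seg 0: a=0 b=-1/2 c=0 d=0
  seg 1: a=-1 b=-1/2 c=0 d=0
S(3/2) = -3/4

Δ: Δ0=-1/2, Δ1=-1/2
row 1: diag=8, rhs=0; c'=1/4, d'=0
back: M1=0
M: M0=0, M1=0, M2=0
seg 0: a=0, c=M0/2=0, d=(M1−M0)/(6·2)=0, b=Δ0−h0·(2M0+M1)/6=-1/2
seg 1: a=-1, c=M1/2=0, d=(M2−M1)/(6·2)=0, b=Δ1−h1·(2M1+M2)/6=-1/2
t_q=3/2 → seg 0, τ=3/2; S=0+-1/2·τ+0·τ²+0·τ³=-3/4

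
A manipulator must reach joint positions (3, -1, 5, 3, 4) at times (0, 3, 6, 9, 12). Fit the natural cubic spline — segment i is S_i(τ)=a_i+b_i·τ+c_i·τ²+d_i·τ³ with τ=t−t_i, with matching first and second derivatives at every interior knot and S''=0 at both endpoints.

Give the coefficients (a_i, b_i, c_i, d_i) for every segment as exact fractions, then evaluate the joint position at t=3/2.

  seg 0: a=3 b=-409/168 c=0 d=185/1512
  seg 1: a=-1 b=73/84 c=185/168 d=-365/1512
  seg 2: a=5 b=23/24 c=-15/14 d=89/504
  seg 3: a=3 b=-59/84 c=29/56 d=-29/504
S(3/2) = -107/448

Δ: Δ0=-4/3, Δ1=2, Δ2=-2/3, Δ3=1/3
row 1: diag=12, rhs=20; c'=1/4, d'=5/3
row 2: denom=12−3·1/4=45/4; d'=(-16−3·5/3)/(45/4)=-28/15
row 3: denom=12−3·4/15=56/5; d'=(6−3·-28/15)/(56/5)=29/28
back: M3=29/28
back: M2=-28/15−4/15·29/28=-15/7
back: M1=5/3−1/4·-15/7=185/84
M: M0=0, M1=185/84, M2=-15/7, M3=29/28, M4=0
seg 0: a=3, c=M0/2=0, d=(M1−M0)/(6·3)=185/1512, b=Δ0−h0·(2M0+M1)/6=-409/168
seg 1: a=-1, c=M1/2=185/168, d=(M2−M1)/(6·3)=-365/1512, b=Δ1−h1·(2M1+M2)/6=73/84
seg 2: a=5, c=M2/2=-15/14, d=(M3−M2)/(6·3)=89/504, b=Δ2−h2·(2M2+M3)/6=23/24
seg 3: a=3, c=M3/2=29/56, d=(M4−M3)/(6·3)=-29/504, b=Δ3−h3·(2M3+M4)/6=-59/84
t_q=3/2 → seg 0, τ=3/2; S=3+-409/168·τ+0·τ²+185/1512·τ³=-107/448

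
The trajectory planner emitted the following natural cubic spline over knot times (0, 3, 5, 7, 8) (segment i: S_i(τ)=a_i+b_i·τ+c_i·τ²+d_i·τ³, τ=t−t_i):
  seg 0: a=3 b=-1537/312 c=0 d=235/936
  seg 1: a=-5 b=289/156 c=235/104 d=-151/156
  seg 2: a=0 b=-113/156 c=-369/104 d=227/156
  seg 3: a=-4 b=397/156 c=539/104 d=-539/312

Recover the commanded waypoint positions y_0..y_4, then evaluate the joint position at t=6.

y_0=3 y_1=-5 y_2=0 y_3=-4 y_4=2
S(6) = -293/104

y_0 = S_0(0) = a_0 = 3
y_1 = S_1(0) = a_1 = -5
y_2 = S_2(0) = a_2 = 0
y_3 = S_3(0) = a_3 = -4
y_4 = S_3(1) = 2
t_q=6 is in segment 2 (τ=1); S_2(τ)=-293/104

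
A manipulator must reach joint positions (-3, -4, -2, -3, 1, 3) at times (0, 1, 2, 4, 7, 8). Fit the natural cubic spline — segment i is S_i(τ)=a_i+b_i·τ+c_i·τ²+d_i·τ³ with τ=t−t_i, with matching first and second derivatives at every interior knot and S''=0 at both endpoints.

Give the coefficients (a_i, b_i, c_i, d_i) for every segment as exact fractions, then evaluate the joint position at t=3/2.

  seg 0: a=-3 b=-2477/1290 c=0 d=1187/1290
  seg 1: a=-4 b=542/645 c=1187/430 d=-413/258
  seg 2: a=-2 b=2011/1290 c=-439/215 d=653/1290
  seg 3: a=-3 b=-689/1290 c=214/215 d=-481/3870
  seg 4: a=1 b=1343/645 c=-53/430 d=53/1290
S(3/2) = -10629/3440

Δ: Δ0=-1, Δ1=2, Δ2=-1/2, Δ3=4/3, Δ4=2
row 1: diag=4, rhs=18; c'=1/4, d'=9/2
row 2: denom=6−1·1/4=23/4; d'=(-15−1·9/2)/(23/4)=-78/23
row 3: denom=10−2·8/23=214/23; d'=(11−2·-78/23)/(214/23)=409/214
row 4: denom=8−3·69/214=1505/214; d'=(4−3·409/214)/(1505/214)=-53/215
back: M4=-53/215
back: M3=409/214−69/214·-53/215=428/215
back: M2=-78/23−8/23·428/215=-878/215
back: M1=9/2−1/4·-878/215=1187/215
M: M0=0, M1=1187/215, M2=-878/215, M3=428/215, M4=-53/215, M5=0
seg 0: a=-3, c=M0/2=0, d=(M1−M0)/(6·1)=1187/1290, b=Δ0−h0·(2M0+M1)/6=-2477/1290
seg 1: a=-4, c=M1/2=1187/430, d=(M2−M1)/(6·1)=-413/258, b=Δ1−h1·(2M1+M2)/6=542/645
seg 2: a=-2, c=M2/2=-439/215, d=(M3−M2)/(6·2)=653/1290, b=Δ2−h2·(2M2+M3)/6=2011/1290
seg 3: a=-3, c=M3/2=214/215, d=(M4−M3)/(6·3)=-481/3870, b=Δ3−h3·(2M3+M4)/6=-689/1290
seg 4: a=1, c=M4/2=-53/430, d=(M5−M4)/(6·1)=53/1290, b=Δ4−h4·(2M4+M5)/6=1343/645
t_q=3/2 → seg 1, τ=1/2; S=-4+542/645·τ+1187/430·τ²+-413/258·τ³=-10629/3440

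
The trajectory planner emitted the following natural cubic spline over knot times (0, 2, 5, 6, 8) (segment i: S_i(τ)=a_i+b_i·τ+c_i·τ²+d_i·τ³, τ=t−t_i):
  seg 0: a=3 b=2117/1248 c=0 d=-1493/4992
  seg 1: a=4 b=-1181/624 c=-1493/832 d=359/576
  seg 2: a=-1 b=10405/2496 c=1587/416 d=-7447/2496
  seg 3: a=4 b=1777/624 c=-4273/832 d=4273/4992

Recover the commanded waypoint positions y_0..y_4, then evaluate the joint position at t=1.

y_0 = S_0(0) = a_0 = 3
y_1 = S_1(0) = a_1 = 4
y_2 = S_2(0) = a_2 = -1
y_3 = S_3(0) = a_3 = 4
y_4 = S_3(2) = -4
t_q=1 is in segment 0 (τ=1); S_0(τ)=7317/1664

y_0=3 y_1=4 y_2=-1 y_3=4 y_4=-4
S(1) = 7317/1664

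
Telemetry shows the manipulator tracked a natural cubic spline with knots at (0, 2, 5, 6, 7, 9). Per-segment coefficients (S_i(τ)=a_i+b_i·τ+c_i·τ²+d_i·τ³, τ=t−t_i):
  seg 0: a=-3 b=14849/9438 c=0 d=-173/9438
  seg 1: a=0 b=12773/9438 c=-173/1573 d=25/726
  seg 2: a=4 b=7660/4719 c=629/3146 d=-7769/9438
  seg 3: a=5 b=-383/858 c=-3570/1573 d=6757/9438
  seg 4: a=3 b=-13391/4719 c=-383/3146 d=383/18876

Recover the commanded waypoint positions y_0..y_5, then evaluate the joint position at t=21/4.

y_0=-3 y_1=0 y_2=4 y_3=5 y_4=3 y_5=-3
S(21/4) = 887009/201344

y_0 = S_0(0) = a_0 = -3
y_1 = S_1(0) = a_1 = 0
y_2 = S_2(0) = a_2 = 4
y_3 = S_3(0) = a_3 = 5
y_4 = S_4(0) = a_4 = 3
y_5 = S_4(2) = -3
t_q=21/4 is in segment 2 (τ=1/4); S_2(τ)=887009/201344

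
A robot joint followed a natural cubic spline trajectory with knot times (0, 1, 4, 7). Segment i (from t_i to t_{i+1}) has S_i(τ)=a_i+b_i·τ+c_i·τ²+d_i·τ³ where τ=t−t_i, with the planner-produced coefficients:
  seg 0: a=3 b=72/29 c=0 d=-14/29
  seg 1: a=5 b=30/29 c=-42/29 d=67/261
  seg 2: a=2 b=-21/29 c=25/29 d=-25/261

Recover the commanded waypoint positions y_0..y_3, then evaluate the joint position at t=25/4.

y_0 = S_0(0) = a_0 = 3
y_1 = S_1(0) = a_1 = 5
y_2 = S_2(0) = a_2 = 2
y_3 = S_2(3) = 5
t_q=25/4 is in segment 2 (τ=9/4); S_2(τ)=6763/1856

y_0=3 y_1=5 y_2=2 y_3=5
S(25/4) = 6763/1856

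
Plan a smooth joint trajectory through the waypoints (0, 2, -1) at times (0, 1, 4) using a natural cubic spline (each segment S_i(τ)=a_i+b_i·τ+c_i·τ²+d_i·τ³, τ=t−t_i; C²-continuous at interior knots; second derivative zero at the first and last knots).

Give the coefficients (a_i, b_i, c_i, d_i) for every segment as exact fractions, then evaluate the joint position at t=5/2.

Δ: Δ0=2, Δ1=-1
row 1: diag=8, rhs=-18; c'=3/8, d'=-9/4
back: M1=-9/4
M: M0=0, M1=-9/4, M2=0
seg 0: a=0, c=M0/2=0, d=(M1−M0)/(6·1)=-3/8, b=Δ0−h0·(2M0+M1)/6=19/8
seg 1: a=2, c=M1/2=-9/8, d=(M2−M1)/(6·3)=1/8, b=Δ1−h1·(2M1+M2)/6=5/4
t_q=5/2 → seg 1, τ=3/2; S=2+5/4·τ+-9/8·τ²+1/8·τ³=113/64

  seg 0: a=0 b=19/8 c=0 d=-3/8
  seg 1: a=2 b=5/4 c=-9/8 d=1/8
S(5/2) = 113/64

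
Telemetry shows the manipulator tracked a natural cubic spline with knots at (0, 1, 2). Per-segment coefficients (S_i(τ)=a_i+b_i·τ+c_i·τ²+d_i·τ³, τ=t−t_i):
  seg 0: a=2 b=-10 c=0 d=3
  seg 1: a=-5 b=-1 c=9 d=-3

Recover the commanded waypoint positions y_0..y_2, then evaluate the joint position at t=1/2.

y_0=2 y_1=-5 y_2=0
S(1/2) = -21/8

y_0 = S_0(0) = a_0 = 2
y_1 = S_1(0) = a_1 = -5
y_2 = S_1(1) = 0
t_q=1/2 is in segment 0 (τ=1/2); S_0(τ)=-21/8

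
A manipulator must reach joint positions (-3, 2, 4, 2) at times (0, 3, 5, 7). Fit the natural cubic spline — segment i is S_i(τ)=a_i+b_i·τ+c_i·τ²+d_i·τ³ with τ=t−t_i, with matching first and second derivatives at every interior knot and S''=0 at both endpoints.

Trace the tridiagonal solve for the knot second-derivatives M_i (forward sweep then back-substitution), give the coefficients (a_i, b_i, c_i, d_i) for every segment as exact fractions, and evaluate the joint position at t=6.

Δ: Δ0=5/3, Δ1=1, Δ2=-1
row 1: diag=10, rhs=-4; c'=1/5, d'=-2/5
row 2: denom=8−2·1/5=38/5; d'=(-12−2·-2/5)/(38/5)=-28/19
back: M2=-28/19
back: M1=-2/5−1/5·-28/19=-2/19
M: M0=0, M1=-2/19, M2=-28/19, M3=0
seg 0: a=-3, c=M0/2=0, d=(M1−M0)/(6·3)=-1/171, b=Δ0−h0·(2M0+M1)/6=98/57
seg 1: a=2, c=M1/2=-1/19, d=(M2−M1)/(6·2)=-13/114, b=Δ1−h1·(2M1+M2)/6=89/57
seg 2: a=4, c=M2/2=-14/19, d=(M3−M2)/(6·2)=7/57, b=Δ2−h2·(2M2+M3)/6=-1/57
t_q=6 → seg 2, τ=1; S=4+-1/57·τ+-14/19·τ²+7/57·τ³=64/19

  seg 0: a=-3 b=98/57 c=0 d=-1/171
  seg 1: a=2 b=89/57 c=-1/19 d=-13/114
  seg 2: a=4 b=-1/57 c=-14/19 d=7/57
S(6) = 64/19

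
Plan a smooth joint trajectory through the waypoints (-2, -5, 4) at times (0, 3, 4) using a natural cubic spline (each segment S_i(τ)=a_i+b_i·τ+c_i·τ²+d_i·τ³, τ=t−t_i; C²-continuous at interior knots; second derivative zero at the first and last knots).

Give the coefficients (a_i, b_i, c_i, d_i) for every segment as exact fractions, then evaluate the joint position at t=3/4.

Δ: Δ0=-1, Δ1=9
row 1: diag=8, rhs=60; c'=1/8, d'=15/2
back: M1=15/2
M: M0=0, M1=15/2, M2=0
seg 0: a=-2, c=M0/2=0, d=(M1−M0)/(6·3)=5/12, b=Δ0−h0·(2M0+M1)/6=-19/4
seg 1: a=-5, c=M1/2=15/4, d=(M2−M1)/(6·1)=-5/4, b=Δ1−h1·(2M1+M2)/6=13/2
t_q=3/4 → seg 0, τ=3/4; S=-2+-19/4·τ+0·τ²+5/12·τ³=-1379/256

  seg 0: a=-2 b=-19/4 c=0 d=5/12
  seg 1: a=-5 b=13/2 c=15/4 d=-5/4
S(3/4) = -1379/256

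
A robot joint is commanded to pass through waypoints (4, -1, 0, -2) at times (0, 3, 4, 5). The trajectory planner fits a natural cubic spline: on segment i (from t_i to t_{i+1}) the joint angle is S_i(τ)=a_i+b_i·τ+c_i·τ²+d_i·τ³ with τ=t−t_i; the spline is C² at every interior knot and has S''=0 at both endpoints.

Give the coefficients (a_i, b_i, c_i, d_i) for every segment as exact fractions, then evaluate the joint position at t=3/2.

  seg 0: a=4 b=-278/93 c=0 d=41/279
  seg 1: a=-1 b=91/93 c=41/31 d=-121/93
  seg 2: a=0 b=-26/93 c=-80/31 d=80/93
S(3/2) = 3/248

Δ: Δ0=-5/3, Δ1=1, Δ2=-2
row 1: diag=8, rhs=16; c'=1/8, d'=2
row 2: denom=4−1·1/8=31/8; d'=(-18−1·2)/(31/8)=-160/31
back: M2=-160/31
back: M1=2−1/8·-160/31=82/31
M: M0=0, M1=82/31, M2=-160/31, M3=0
seg 0: a=4, c=M0/2=0, d=(M1−M0)/(6·3)=41/279, b=Δ0−h0·(2M0+M1)/6=-278/93
seg 1: a=-1, c=M1/2=41/31, d=(M2−M1)/(6·1)=-121/93, b=Δ1−h1·(2M1+M2)/6=91/93
seg 2: a=0, c=M2/2=-80/31, d=(M3−M2)/(6·1)=80/93, b=Δ2−h2·(2M2+M3)/6=-26/93
t_q=3/2 → seg 0, τ=3/2; S=4+-278/93·τ+0·τ²+41/279·τ³=3/248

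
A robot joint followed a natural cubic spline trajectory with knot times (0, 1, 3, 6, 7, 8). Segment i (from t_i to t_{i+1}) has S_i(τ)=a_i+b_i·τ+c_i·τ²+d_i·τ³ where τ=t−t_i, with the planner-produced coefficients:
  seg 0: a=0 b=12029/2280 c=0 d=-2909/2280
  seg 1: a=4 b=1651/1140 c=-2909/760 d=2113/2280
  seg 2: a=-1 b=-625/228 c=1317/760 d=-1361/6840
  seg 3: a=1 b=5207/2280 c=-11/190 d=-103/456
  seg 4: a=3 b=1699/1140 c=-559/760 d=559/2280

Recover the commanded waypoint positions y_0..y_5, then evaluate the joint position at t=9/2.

y_0=0 y_1=4 y_2=-1 y_3=1 y_4=3 y_5=4
S(9/2) = -603/320

y_0 = S_0(0) = a_0 = 0
y_1 = S_1(0) = a_1 = 4
y_2 = S_2(0) = a_2 = -1
y_3 = S_3(0) = a_3 = 1
y_4 = S_4(0) = a_4 = 3
y_5 = S_4(1) = 4
t_q=9/2 is in segment 2 (τ=3/2); S_2(τ)=-603/320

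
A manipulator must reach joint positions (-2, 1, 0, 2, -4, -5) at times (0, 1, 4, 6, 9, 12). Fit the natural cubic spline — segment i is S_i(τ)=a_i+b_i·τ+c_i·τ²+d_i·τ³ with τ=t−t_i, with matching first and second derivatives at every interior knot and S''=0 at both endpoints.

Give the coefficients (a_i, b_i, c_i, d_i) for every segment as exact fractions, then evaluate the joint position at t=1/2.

  seg 0: a=-2 b=2969/833 c=0 d=-470/833
  seg 1: a=1 b=1559/833 c=-1410/833 d=7180/22491
  seg 2: a=0 b=279/833 c=2950/2499 d=-2119/4998
  seg 3: a=2 b=-11/357 c=-3407/2499 d=5300/22491
  seg 4: a=-4 b=-4619/2499 c=631/833 d=-631/7497
S(1/2) = -961/3332

Δ: Δ0=3, Δ1=-1/3, Δ2=1, Δ3=-2, Δ4=-1/3
row 1: diag=8, rhs=-20; c'=3/8, d'=-5/2
row 2: denom=10−3·3/8=71/8; d'=(8−3·-5/2)/(71/8)=124/71
row 3: denom=10−2·16/71=678/71; d'=(-18−2·124/71)/(678/71)=-763/339
row 4: denom=12−3·71/226=2499/226; d'=(10−3·-763/339)/(2499/226)=1262/833
back: M4=1262/833
back: M3=-763/339−71/226·1262/833=-6814/2499
back: M2=124/71−16/71·-6814/2499=5900/2499
back: M1=-5/2−3/8·5900/2499=-2820/833
M: M0=0, M1=-2820/833, M2=5900/2499, M3=-6814/2499, M4=1262/833, M5=0
seg 0: a=-2, c=M0/2=0, d=(M1−M0)/(6·1)=-470/833, b=Δ0−h0·(2M0+M1)/6=2969/833
seg 1: a=1, c=M1/2=-1410/833, d=(M2−M1)/(6·3)=7180/22491, b=Δ1−h1·(2M1+M2)/6=1559/833
seg 2: a=0, c=M2/2=2950/2499, d=(M3−M2)/(6·2)=-2119/4998, b=Δ2−h2·(2M2+M3)/6=279/833
seg 3: a=2, c=M3/2=-3407/2499, d=(M4−M3)/(6·3)=5300/22491, b=Δ3−h3·(2M3+M4)/6=-11/357
seg 4: a=-4, c=M4/2=631/833, d=(M5−M4)/(6·3)=-631/7497, b=Δ4−h4·(2M4+M5)/6=-4619/2499
t_q=1/2 → seg 0, τ=1/2; S=-2+2969/833·τ+0·τ²+-470/833·τ³=-961/3332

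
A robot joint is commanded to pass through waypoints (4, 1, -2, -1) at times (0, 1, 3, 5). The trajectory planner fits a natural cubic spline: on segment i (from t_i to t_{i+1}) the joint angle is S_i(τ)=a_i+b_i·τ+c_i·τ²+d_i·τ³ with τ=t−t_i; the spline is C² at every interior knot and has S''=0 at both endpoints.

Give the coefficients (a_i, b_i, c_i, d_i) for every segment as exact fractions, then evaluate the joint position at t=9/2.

Δ: Δ0=-3, Δ1=-3/2, Δ2=1/2
row 1: diag=6, rhs=9; c'=1/3, d'=3/2
row 2: denom=8−2·1/3=22/3; d'=(12−2·3/2)/(22/3)=27/22
back: M2=27/22
back: M1=3/2−1/3·27/22=12/11
M: M0=0, M1=12/11, M2=27/22, M3=0
seg 0: a=4, c=M0/2=0, d=(M1−M0)/(6·1)=2/11, b=Δ0−h0·(2M0+M1)/6=-35/11
seg 1: a=1, c=M1/2=6/11, d=(M2−M1)/(6·2)=1/88, b=Δ1−h1·(2M1+M2)/6=-29/11
seg 2: a=-2, c=M2/2=27/44, d=(M3−M2)/(6·2)=-9/88, b=Δ2−h2·(2M2+M3)/6=-7/22
t_q=9/2 → seg 2, τ=3/2; S=-2+-7/22·τ+27/44·τ²+-9/88·τ³=-1015/704

  seg 0: a=4 b=-35/11 c=0 d=2/11
  seg 1: a=1 b=-29/11 c=6/11 d=1/88
  seg 2: a=-2 b=-7/22 c=27/44 d=-9/88
S(9/2) = -1015/704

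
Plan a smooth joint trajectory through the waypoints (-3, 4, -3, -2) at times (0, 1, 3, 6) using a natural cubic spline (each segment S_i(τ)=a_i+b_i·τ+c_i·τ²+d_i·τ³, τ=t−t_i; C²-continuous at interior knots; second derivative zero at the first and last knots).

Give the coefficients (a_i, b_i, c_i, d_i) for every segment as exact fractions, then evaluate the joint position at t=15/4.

Δ: Δ0=7, Δ1=-7/2, Δ2=1/3
row 1: diag=6, rhs=-63; c'=1/3, d'=-21/2
row 2: denom=10−2·1/3=28/3; d'=(23−2·-21/2)/(28/3)=33/7
back: M2=33/7
back: M1=-21/2−1/3·33/7=-169/14
M: M0=0, M1=-169/14, M2=33/7, M3=0
seg 0: a=-3, c=M0/2=0, d=(M1−M0)/(6·1)=-169/84, b=Δ0−h0·(2M0+M1)/6=757/84
seg 1: a=4, c=M1/2=-169/28, d=(M2−M1)/(6·2)=235/168, b=Δ1−h1·(2M1+M2)/6=125/42
seg 2: a=-3, c=M2/2=33/14, d=(M3−M2)/(6·3)=-11/42, b=Δ2−h2·(2M2+M3)/6=-92/21
t_q=15/4 → seg 2, τ=3/4; S=-3+-92/21·τ+33/14·τ²+-11/42·τ³=-649/128

  seg 0: a=-3 b=757/84 c=0 d=-169/84
  seg 1: a=4 b=125/42 c=-169/28 d=235/168
  seg 2: a=-3 b=-92/21 c=33/14 d=-11/42
S(15/4) = -649/128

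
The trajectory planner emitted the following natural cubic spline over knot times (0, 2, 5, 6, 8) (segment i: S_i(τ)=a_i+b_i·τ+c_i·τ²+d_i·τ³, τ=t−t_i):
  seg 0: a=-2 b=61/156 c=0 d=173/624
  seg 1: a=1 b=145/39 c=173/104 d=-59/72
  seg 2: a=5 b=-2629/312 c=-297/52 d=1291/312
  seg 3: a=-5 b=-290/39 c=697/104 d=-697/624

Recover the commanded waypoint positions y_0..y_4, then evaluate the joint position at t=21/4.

y_0 = S_0(0) = a_0 = -2
y_1 = S_1(0) = a_1 = 1
y_2 = S_2(0) = a_2 = 5
y_3 = S_3(0) = a_3 = -5
y_4 = S_3(2) = -2
t_q=21/4 is in segment 2 (τ=1/4); S_2(τ)=17313/6656

y_0=-2 y_1=1 y_2=5 y_3=-5 y_4=-2
S(21/4) = 17313/6656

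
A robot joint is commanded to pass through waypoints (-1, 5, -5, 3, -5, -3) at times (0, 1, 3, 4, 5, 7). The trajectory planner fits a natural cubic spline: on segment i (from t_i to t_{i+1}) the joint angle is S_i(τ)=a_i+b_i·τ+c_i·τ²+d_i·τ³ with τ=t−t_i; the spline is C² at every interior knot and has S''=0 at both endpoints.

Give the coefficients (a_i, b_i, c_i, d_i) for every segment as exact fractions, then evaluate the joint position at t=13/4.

Δ: Δ0=6, Δ1=-5, Δ2=8, Δ3=-8, Δ4=1
row 1: diag=6, rhs=-66; c'=1/3, d'=-11
row 2: denom=6−2·1/3=16/3; d'=(78−2·-11)/(16/3)=75/4
row 3: denom=4−1·3/16=61/16; d'=(-96−1·75/4)/(61/16)=-1836/61
row 4: denom=6−1·16/61=350/61; d'=(54−1·-1836/61)/(350/61)=513/35
back: M4=513/35
back: M3=-1836/61−16/61·513/35=-1188/35
back: M2=75/4−3/16·-1188/35=879/35
back: M1=-11−1/3·879/35=-678/35
M: M0=0, M1=-678/35, M2=879/35, M3=-1188/35, M4=513/35, M5=0
seg 0: a=-1, c=M0/2=0, d=(M1−M0)/(6·1)=-113/35, b=Δ0−h0·(2M0+M1)/6=323/35
seg 1: a=5, c=M1/2=-339/35, d=(M2−M1)/(6·2)=519/140, b=Δ1−h1·(2M1+M2)/6=-16/35
seg 2: a=-5, c=M2/2=879/70, d=(M3−M2)/(6·1)=-689/70, b=Δ2−h2·(2M2+M3)/6=37/7
seg 3: a=3, c=M3/2=-594/35, d=(M4−M3)/(6·1)=81/10, b=Δ3−h3·(2M3+M4)/6=61/70
seg 4: a=-5, c=M4/2=513/70, d=(M5−M4)/(6·2)=-171/140, b=Δ4−h4·(2M4+M5)/6=-307/35
t_q=13/4 → seg 2, τ=1/4; S=-5+37/7·τ+879/70·τ²+-689/70·τ³=-13653/4480

  seg 0: a=-1 b=323/35 c=0 d=-113/35
  seg 1: a=5 b=-16/35 c=-339/35 d=519/140
  seg 2: a=-5 b=37/7 c=879/70 d=-689/70
  seg 3: a=3 b=61/70 c=-594/35 d=81/10
  seg 4: a=-5 b=-307/35 c=513/70 d=-171/140
S(13/4) = -13653/4480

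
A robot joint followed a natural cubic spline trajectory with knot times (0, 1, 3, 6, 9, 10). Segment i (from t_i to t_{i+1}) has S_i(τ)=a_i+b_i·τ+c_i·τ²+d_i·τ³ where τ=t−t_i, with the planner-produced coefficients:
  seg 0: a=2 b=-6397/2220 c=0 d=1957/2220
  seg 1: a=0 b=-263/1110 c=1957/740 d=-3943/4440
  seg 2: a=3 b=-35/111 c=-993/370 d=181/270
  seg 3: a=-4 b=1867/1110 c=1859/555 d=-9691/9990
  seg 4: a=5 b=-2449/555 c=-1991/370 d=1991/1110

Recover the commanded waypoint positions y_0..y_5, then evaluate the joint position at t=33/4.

y_0=2 y_1=0 y_2=3 y_3=-4 y_4=5 y_5=-3
S(33/4) = 134783/23680

y_0 = S_0(0) = a_0 = 2
y_1 = S_1(0) = a_1 = 0
y_2 = S_2(0) = a_2 = 3
y_3 = S_3(0) = a_3 = -4
y_4 = S_4(0) = a_4 = 5
y_5 = S_4(1) = -3
t_q=33/4 is in segment 3 (τ=9/4); S_3(τ)=134783/23680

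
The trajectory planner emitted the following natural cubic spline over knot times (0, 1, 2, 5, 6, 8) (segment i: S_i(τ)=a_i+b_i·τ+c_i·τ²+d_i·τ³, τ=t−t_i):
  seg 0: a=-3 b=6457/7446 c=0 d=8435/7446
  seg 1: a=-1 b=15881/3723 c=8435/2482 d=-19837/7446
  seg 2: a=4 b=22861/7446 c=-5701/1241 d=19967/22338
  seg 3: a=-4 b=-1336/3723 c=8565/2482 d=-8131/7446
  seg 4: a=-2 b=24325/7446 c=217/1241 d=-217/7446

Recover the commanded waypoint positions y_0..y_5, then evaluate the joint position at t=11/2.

y_0=-3 y_1=-1 y_2=4 y_3=-4 y_4=-2 y_5=5
S(11/2) = -68567/19856

y_0 = S_0(0) = a_0 = -3
y_1 = S_1(0) = a_1 = -1
y_2 = S_2(0) = a_2 = 4
y_3 = S_3(0) = a_3 = -4
y_4 = S_4(0) = a_4 = -2
y_5 = S_4(2) = 5
t_q=11/2 is in segment 3 (τ=1/2); S_3(τ)=-68567/19856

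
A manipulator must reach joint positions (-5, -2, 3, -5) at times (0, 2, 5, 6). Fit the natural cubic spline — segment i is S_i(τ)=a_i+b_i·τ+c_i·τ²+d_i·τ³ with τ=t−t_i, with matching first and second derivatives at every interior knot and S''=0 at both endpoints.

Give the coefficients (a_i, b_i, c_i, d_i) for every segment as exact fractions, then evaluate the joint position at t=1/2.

Δ: Δ0=3/2, Δ1=5/3, Δ2=-8
row 1: diag=10, rhs=1; c'=3/10, d'=1/10
row 2: denom=8−3·3/10=71/10; d'=(-58−3·1/10)/(71/10)=-583/71
back: M2=-583/71
back: M1=1/10−3/10·-583/71=182/71
M: M0=0, M1=182/71, M2=-583/71, M3=0
seg 0: a=-5, c=M0/2=0, d=(M1−M0)/(6·2)=91/426, b=Δ0−h0·(2M0+M1)/6=275/426
seg 1: a=-2, c=M1/2=91/71, d=(M2−M1)/(6·3)=-85/142, b=Δ1−h1·(2M1+M2)/6=1367/426
seg 2: a=3, c=M2/2=-583/142, d=(M3−M2)/(6·1)=583/426, b=Δ2−h2·(2M2+M3)/6=-1121/213
t_q=1/2 → seg 0, τ=1/2; S=-5+275/426·τ+0·τ²+91/426·τ³=-5283/1136

  seg 0: a=-5 b=275/426 c=0 d=91/426
  seg 1: a=-2 b=1367/426 c=91/71 d=-85/142
  seg 2: a=3 b=-1121/213 c=-583/142 d=583/426
S(1/2) = -5283/1136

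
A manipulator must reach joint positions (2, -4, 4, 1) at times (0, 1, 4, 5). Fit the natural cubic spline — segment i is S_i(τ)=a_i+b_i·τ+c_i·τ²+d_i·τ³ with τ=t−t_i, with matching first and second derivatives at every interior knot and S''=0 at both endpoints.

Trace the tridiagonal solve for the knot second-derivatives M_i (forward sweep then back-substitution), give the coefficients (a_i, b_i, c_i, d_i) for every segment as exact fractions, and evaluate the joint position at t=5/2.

Δ: Δ0=-6, Δ1=8/3, Δ2=-3
row 1: diag=8, rhs=52; c'=3/8, d'=13/2
row 2: denom=8−3·3/8=55/8; d'=(-34−3·13/2)/(55/8)=-428/55
back: M2=-428/55
back: M1=13/2−3/8·-428/55=518/55
M: M0=0, M1=518/55, M2=-428/55, M3=0
seg 0: a=2, c=M0/2=0, d=(M1−M0)/(6·1)=259/165, b=Δ0−h0·(2M0+M1)/6=-1249/165
seg 1: a=-4, c=M1/2=259/55, d=(M2−M1)/(6·3)=-43/45, b=Δ1−h1·(2M1+M2)/6=-472/165
seg 2: a=4, c=M2/2=-214/55, d=(M3−M2)/(6·1)=214/165, b=Δ2−h2·(2M2+M3)/6=-67/165
t_q=5/2 → seg 1, τ=3/2; S=-4+-472/165·τ+259/55·τ²+-43/45·τ³=-81/88

  seg 0: a=2 b=-1249/165 c=0 d=259/165
  seg 1: a=-4 b=-472/165 c=259/55 d=-43/45
  seg 2: a=4 b=-67/165 c=-214/55 d=214/165
S(5/2) = -81/88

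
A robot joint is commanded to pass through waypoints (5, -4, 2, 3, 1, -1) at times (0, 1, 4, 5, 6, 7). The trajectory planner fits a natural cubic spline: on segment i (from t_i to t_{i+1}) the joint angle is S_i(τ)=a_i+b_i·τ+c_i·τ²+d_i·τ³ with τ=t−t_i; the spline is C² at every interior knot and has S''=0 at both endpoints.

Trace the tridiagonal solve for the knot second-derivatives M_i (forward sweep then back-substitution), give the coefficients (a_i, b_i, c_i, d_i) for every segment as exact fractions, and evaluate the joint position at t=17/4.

Δ: Δ0=-9, Δ1=2, Δ2=1, Δ3=-2, Δ4=-2
row 1: diag=8, rhs=66; c'=3/8, d'=33/4
row 2: denom=8−3·3/8=55/8; d'=(-6−3·33/4)/(55/8)=-246/55
row 3: denom=4−1·8/55=212/55; d'=(-18−1·-246/55)/(212/55)=-186/53
row 4: denom=4−1·55/212=793/212; d'=(0−1·-186/53)/(793/212)=744/793
back: M4=744/793
back: M3=-186/53−55/212·744/793=-2976/793
back: M2=-246/55−8/55·-2976/793=-3114/793
back: M1=33/4−3/8·-3114/793=7710/793
M: M0=0, M1=7710/793, M2=-3114/793, M3=-2976/793, M4=744/793, M5=0
seg 0: a=5, c=M0/2=0, d=(M1−M0)/(6·1)=1285/793, b=Δ0−h0·(2M0+M1)/6=-8422/793
seg 1: a=-4, c=M1/2=3855/793, d=(M2−M1)/(6·3)=-1804/2379, b=Δ1−h1·(2M1+M2)/6=-4567/793
seg 2: a=2, c=M2/2=-1557/793, d=(M3−M2)/(6·1)=23/793, b=Δ2−h2·(2M2+M3)/6=179/61
seg 3: a=3, c=M3/2=-1488/793, d=(M4−M3)/(6·1)=620/793, b=Δ3−h3·(2M3+M4)/6=-718/793
seg 4: a=1, c=M4/2=372/793, d=(M5−M4)/(6·1)=-124/793, b=Δ4−h4·(2M4+M5)/6=-1834/793
t_q=17/4 → seg 2, τ=1/4; S=2+179/61·τ+-1557/793·τ²+23/793·τ³=132531/50752

  seg 0: a=5 b=-8422/793 c=0 d=1285/793
  seg 1: a=-4 b=-4567/793 c=3855/793 d=-1804/2379
  seg 2: a=2 b=179/61 c=-1557/793 d=23/793
  seg 3: a=3 b=-718/793 c=-1488/793 d=620/793
  seg 4: a=1 b=-1834/793 c=372/793 d=-124/793
S(17/4) = 132531/50752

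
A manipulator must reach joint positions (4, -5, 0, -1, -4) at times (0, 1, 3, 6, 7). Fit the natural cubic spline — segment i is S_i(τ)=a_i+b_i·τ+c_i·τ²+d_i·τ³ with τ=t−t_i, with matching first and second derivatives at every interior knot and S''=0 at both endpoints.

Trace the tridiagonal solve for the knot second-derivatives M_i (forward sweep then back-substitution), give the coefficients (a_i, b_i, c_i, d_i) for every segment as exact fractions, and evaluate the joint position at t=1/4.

Δ: Δ0=-9, Δ1=5/2, Δ2=-1/3, Δ3=-3
row 1: diag=6, rhs=69; c'=1/3, d'=23/2
row 2: denom=10−2·1/3=28/3; d'=(-17−2·23/2)/(28/3)=-30/7
row 3: denom=8−3·9/28=197/28; d'=(-16−3·-30/7)/(197/28)=-88/197
back: M3=-88/197
back: M2=-30/7−9/28·-88/197=-816/197
back: M1=23/2−1/3·-816/197=5075/394
M: M0=0, M1=5075/394, M2=-816/197, M3=-88/197, M4=0
seg 0: a=4, c=M0/2=0, d=(M1−M0)/(6·1)=5075/2364, b=Δ0−h0·(2M0+M1)/6=-26351/2364
seg 1: a=-5, c=M1/2=5075/788, d=(M2−M1)/(6·2)=-6707/4728, b=Δ1−h1·(2M1+M2)/6=-5563/1182
seg 2: a=0, c=M2/2=-408/197, d=(M3−M2)/(6·3)=364/1773, b=Δ2−h2·(2M2+M3)/6=2383/591
seg 3: a=-1, c=M3/2=-44/197, d=(M4−M3)/(6·1)=44/591, b=Δ3−h3·(2M3+M4)/6=-1685/591
t_q=1/4 → seg 0, τ=1/4; S=4+-26351/2364·τ+0·τ²+5075/2364·τ³=62881/50432

  seg 0: a=4 b=-26351/2364 c=0 d=5075/2364
  seg 1: a=-5 b=-5563/1182 c=5075/788 d=-6707/4728
  seg 2: a=0 b=2383/591 c=-408/197 d=364/1773
  seg 3: a=-1 b=-1685/591 c=-44/197 d=44/591
S(1/4) = 62881/50432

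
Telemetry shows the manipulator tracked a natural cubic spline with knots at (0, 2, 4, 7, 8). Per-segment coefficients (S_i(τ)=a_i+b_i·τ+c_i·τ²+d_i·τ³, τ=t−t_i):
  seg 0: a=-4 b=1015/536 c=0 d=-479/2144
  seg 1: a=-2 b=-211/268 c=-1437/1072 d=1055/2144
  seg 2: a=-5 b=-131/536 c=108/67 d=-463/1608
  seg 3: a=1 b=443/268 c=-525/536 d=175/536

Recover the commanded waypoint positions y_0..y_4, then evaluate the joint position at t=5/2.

y_0=-4 y_1=-2 y_2=-5 y_3=1 y_4=2
S(5/2) = -45749/17152

y_0 = S_0(0) = a_0 = -4
y_1 = S_1(0) = a_1 = -2
y_2 = S_2(0) = a_2 = -5
y_3 = S_3(0) = a_3 = 1
y_4 = S_3(1) = 2
t_q=5/2 is in segment 1 (τ=1/2); S_1(τ)=-45749/17152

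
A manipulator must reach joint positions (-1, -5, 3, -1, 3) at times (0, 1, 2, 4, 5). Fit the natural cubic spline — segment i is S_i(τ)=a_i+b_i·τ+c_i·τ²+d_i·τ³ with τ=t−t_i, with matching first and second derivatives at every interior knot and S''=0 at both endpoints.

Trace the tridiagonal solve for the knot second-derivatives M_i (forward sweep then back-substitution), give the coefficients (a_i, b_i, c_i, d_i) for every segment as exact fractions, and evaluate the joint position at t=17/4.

Δ: Δ0=-4, Δ1=8, Δ2=-2, Δ3=4
row 1: diag=4, rhs=72; c'=1/4, d'=18
row 2: denom=6−1·1/4=23/4; d'=(-60−1·18)/(23/4)=-312/23
row 3: denom=6−2·8/23=122/23; d'=(36−2·-312/23)/(122/23)=726/61
back: M3=726/61
back: M2=-312/23−8/23·726/61=-1080/61
back: M1=18−1/4·-1080/61=1368/61
M: M0=0, M1=1368/61, M2=-1080/61, M3=726/61, M4=0
seg 0: a=-1, c=M0/2=0, d=(M1−M0)/(6·1)=228/61, b=Δ0−h0·(2M0+M1)/6=-472/61
seg 1: a=-5, c=M1/2=684/61, d=(M2−M1)/(6·1)=-408/61, b=Δ1−h1·(2M1+M2)/6=212/61
seg 2: a=3, c=M2/2=-540/61, d=(M3−M2)/(6·2)=301/122, b=Δ2−h2·(2M2+M3)/6=356/61
seg 3: a=-1, c=M3/2=363/61, d=(M4−M3)/(6·1)=-121/61, b=Δ3−h3·(2M3+M4)/6=2/61
t_q=17/4 → seg 3, τ=1/4; S=-1+2/61·τ+363/61·τ²+-121/61·τ³=-2541/3904

  seg 0: a=-1 b=-472/61 c=0 d=228/61
  seg 1: a=-5 b=212/61 c=684/61 d=-408/61
  seg 2: a=3 b=356/61 c=-540/61 d=301/122
  seg 3: a=-1 b=2/61 c=363/61 d=-121/61
S(17/4) = -2541/3904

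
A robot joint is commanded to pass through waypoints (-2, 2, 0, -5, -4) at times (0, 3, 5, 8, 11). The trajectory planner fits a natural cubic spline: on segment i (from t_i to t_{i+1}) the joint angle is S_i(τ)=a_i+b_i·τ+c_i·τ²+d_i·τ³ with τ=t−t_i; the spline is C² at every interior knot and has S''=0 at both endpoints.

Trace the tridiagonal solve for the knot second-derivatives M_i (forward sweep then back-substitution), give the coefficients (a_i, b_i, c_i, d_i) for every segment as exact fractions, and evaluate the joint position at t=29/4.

Δ: Δ0=4/3, Δ1=-1, Δ2=-5/3, Δ3=1/3
row 1: diag=10, rhs=-14; c'=1/5, d'=-7/5
row 2: denom=10−2·1/5=48/5; d'=(-4−2·-7/5)/(48/5)=-1/8
row 3: denom=12−3·5/16=177/16; d'=(12−3·-1/8)/(177/16)=66/59
back: M3=66/59
back: M2=-1/8−5/16·66/59=-28/59
back: M1=-7/5−1/5·-28/59=-77/59
M: M0=0, M1=-77/59, M2=-28/59, M3=66/59, M4=0
seg 0: a=-2, c=M0/2=0, d=(M1−M0)/(6·3)=-77/1062, b=Δ0−h0·(2M0+M1)/6=703/354
seg 1: a=2, c=M1/2=-77/118, d=(M2−M1)/(6·2)=49/708, b=Δ1−h1·(2M1+M2)/6=5/177
seg 2: a=0, c=M2/2=-14/59, d=(M3−M2)/(6·3)=47/531, b=Δ2−h2·(2M2+M3)/6=-310/177
seg 3: a=-5, c=M3/2=33/59, d=(M4−M3)/(6·3)=-11/177, b=Δ3−h3·(2M3+M4)/6=-139/177
t_q=29/4 → seg 2, τ=9/4; S=0+-310/177·τ+-14/59·τ²+47/531·τ³=-15609/3776

  seg 0: a=-2 b=703/354 c=0 d=-77/1062
  seg 1: a=2 b=5/177 c=-77/118 d=49/708
  seg 2: a=0 b=-310/177 c=-14/59 d=47/531
  seg 3: a=-5 b=-139/177 c=33/59 d=-11/177
S(29/4) = -15609/3776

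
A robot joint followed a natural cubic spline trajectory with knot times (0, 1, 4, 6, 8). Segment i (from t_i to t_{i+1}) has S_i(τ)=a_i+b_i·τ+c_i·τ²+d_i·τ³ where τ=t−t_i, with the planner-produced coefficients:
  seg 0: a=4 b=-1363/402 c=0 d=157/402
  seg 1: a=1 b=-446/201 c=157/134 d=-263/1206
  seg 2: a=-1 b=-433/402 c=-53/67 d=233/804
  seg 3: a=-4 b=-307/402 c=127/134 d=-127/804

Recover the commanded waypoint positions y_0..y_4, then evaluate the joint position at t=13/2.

y_0=4 y_1=1 y_2=-1 y_3=-4 y_4=-3
S(13/2) = -8929/2144

y_0 = S_0(0) = a_0 = 4
y_1 = S_1(0) = a_1 = 1
y_2 = S_2(0) = a_2 = -1
y_3 = S_3(0) = a_3 = -4
y_4 = S_3(2) = -3
t_q=13/2 is in segment 3 (τ=1/2); S_3(τ)=-8929/2144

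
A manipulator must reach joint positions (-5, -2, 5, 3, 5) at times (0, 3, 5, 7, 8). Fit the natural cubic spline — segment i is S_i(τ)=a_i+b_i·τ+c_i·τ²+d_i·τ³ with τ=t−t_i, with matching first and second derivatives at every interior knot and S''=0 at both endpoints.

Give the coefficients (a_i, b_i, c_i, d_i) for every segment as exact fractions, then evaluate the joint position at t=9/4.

Δ: Δ0=1, Δ1=7/2, Δ2=-1, Δ3=2
row 1: diag=10, rhs=15; c'=1/5, d'=3/2
row 2: denom=8−2·1/5=38/5; d'=(-27−2·3/2)/(38/5)=-75/19
row 3: denom=6−2·5/19=104/19; d'=(18−2·-75/19)/(104/19)=123/26
back: M3=123/26
back: M2=-75/19−5/19·123/26=-135/26
back: M1=3/2−1/5·-135/26=33/13
M: M0=0, M1=33/13, M2=-135/26, M3=123/26, M4=0
seg 0: a=-5, c=M0/2=0, d=(M1−M0)/(6·3)=11/78, b=Δ0−h0·(2M0+M1)/6=-7/26
seg 1: a=-2, c=M1/2=33/26, d=(M2−M1)/(6·2)=-67/104, b=Δ1−h1·(2M1+M2)/6=46/13
seg 2: a=5, c=M2/2=-135/52, d=(M3−M2)/(6·2)=43/52, b=Δ2−h2·(2M2+M3)/6=23/26
seg 3: a=3, c=M3/2=123/52, d=(M4−M3)/(6·1)=-41/52, b=Δ3−h3·(2M3+M4)/6=11/26
t_q=9/4 → seg 0, τ=9/4; S=-5+-7/26·τ+0·τ²+11/78·τ³=-6655/1664

  seg 0: a=-5 b=-7/26 c=0 d=11/78
  seg 1: a=-2 b=46/13 c=33/26 d=-67/104
  seg 2: a=5 b=23/26 c=-135/52 d=43/52
  seg 3: a=3 b=11/26 c=123/52 d=-41/52
S(9/4) = -6655/1664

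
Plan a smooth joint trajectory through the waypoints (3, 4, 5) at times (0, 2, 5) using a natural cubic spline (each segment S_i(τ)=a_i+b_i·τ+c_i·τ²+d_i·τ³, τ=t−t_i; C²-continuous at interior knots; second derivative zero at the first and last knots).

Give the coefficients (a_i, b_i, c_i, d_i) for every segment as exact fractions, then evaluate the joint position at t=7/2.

Δ: Δ0=1/2, Δ1=1/3
row 1: diag=10, rhs=-1; c'=3/10, d'=-1/10
back: M1=-1/10
M: M0=0, M1=-1/10, M2=0
seg 0: a=3, c=M0/2=0, d=(M1−M0)/(6·2)=-1/120, b=Δ0−h0·(2M0+M1)/6=8/15
seg 1: a=4, c=M1/2=-1/20, d=(M2−M1)/(6·3)=1/180, b=Δ1−h1·(2M1+M2)/6=13/30
t_q=7/2 → seg 1, τ=3/2; S=4+13/30·τ+-1/20·τ²+1/180·τ³=729/160

  seg 0: a=3 b=8/15 c=0 d=-1/120
  seg 1: a=4 b=13/30 c=-1/20 d=1/180
S(7/2) = 729/160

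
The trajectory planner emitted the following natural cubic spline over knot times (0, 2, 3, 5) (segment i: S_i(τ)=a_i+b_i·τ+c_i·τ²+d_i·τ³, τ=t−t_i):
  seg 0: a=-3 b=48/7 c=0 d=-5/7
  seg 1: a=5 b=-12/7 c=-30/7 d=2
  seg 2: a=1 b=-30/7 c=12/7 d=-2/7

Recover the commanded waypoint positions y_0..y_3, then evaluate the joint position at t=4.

y_0 = S_0(0) = a_0 = -3
y_1 = S_1(0) = a_1 = 5
y_2 = S_2(0) = a_2 = 1
y_3 = S_2(2) = -3
t_q=4 is in segment 2 (τ=1); S_2(τ)=-13/7

y_0=-3 y_1=5 y_2=1 y_3=-3
S(4) = -13/7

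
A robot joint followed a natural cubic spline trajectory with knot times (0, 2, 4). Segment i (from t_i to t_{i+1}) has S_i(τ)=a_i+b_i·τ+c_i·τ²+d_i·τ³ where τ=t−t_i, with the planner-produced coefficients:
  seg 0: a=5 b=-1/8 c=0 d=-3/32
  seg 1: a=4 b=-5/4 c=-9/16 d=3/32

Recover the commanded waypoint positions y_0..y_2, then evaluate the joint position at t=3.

y_0=5 y_1=4 y_2=0
S(3) = 73/32

y_0 = S_0(0) = a_0 = 5
y_1 = S_1(0) = a_1 = 4
y_2 = S_1(2) = 0
t_q=3 is in segment 1 (τ=1); S_1(τ)=73/32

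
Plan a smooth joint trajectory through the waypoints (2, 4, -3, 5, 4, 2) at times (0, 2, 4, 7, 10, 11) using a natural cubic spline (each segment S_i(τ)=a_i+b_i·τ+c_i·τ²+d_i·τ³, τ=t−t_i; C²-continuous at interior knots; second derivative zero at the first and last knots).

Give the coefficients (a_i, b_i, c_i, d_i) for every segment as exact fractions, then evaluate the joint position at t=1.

  seg 0: a=2 b=3898/1509 c=0 d=-2389/6036
  seg 1: a=4 b=-3269/1509 c=-2389/1006 d=10309/12072
  seg 2: a=-3 b=-4279/3018 c=5531/2012 d=-8375/18108
  seg 3: a=5 b=15625/6036 c=-711/503 d=2653/18108
  seg 4: a=4 b=-5845/3018 c=-191/2012 d=191/6036
S(1) = 8425/2012

Δ: Δ0=1, Δ1=-7/2, Δ2=8/3, Δ3=-1/3, Δ4=-2
row 1: diag=8, rhs=-27; c'=1/4, d'=-27/8
row 2: denom=10−2·1/4=19/2; d'=(37−2·-27/8)/(19/2)=175/38
row 3: denom=12−3·6/19=210/19; d'=(-18−3·175/38)/(210/19)=-403/140
row 4: denom=8−3·19/70=503/70; d'=(-10−3·-403/140)/(503/70)=-191/1006
back: M4=-191/1006
back: M3=-403/140−19/70·-191/1006=-1422/503
back: M2=175/38−6/19·-1422/503=5531/1006
back: M1=-27/8−1/4·5531/1006=-2389/503
M: M0=0, M1=-2389/503, M2=5531/1006, M3=-1422/503, M4=-191/1006, M5=0
seg 0: a=2, c=M0/2=0, d=(M1−M0)/(6·2)=-2389/6036, b=Δ0−h0·(2M0+M1)/6=3898/1509
seg 1: a=4, c=M1/2=-2389/1006, d=(M2−M1)/(6·2)=10309/12072, b=Δ1−h1·(2M1+M2)/6=-3269/1509
seg 2: a=-3, c=M2/2=5531/2012, d=(M3−M2)/(6·3)=-8375/18108, b=Δ2−h2·(2M2+M3)/6=-4279/3018
seg 3: a=5, c=M3/2=-711/503, d=(M4−M3)/(6·3)=2653/18108, b=Δ3−h3·(2M3+M4)/6=15625/6036
seg 4: a=4, c=M4/2=-191/2012, d=(M5−M4)/(6·1)=191/6036, b=Δ4−h4·(2M4+M5)/6=-5845/3018
t_q=1 → seg 0, τ=1; S=2+3898/1509·τ+0·τ²+-2389/6036·τ³=8425/2012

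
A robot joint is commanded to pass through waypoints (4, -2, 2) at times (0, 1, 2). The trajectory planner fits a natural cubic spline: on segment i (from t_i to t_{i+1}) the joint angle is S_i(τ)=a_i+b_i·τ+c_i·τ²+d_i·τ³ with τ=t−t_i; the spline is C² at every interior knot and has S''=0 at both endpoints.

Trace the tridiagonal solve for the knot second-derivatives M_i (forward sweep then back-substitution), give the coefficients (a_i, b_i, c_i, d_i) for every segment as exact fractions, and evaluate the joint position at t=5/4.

  seg 0: a=4 b=-17/2 c=0 d=5/2
  seg 1: a=-2 b=-1 c=15/2 d=-5/2
S(5/4) = -233/128

Δ: Δ0=-6, Δ1=4
row 1: diag=4, rhs=60; c'=1/4, d'=15
back: M1=15
M: M0=0, M1=15, M2=0
seg 0: a=4, c=M0/2=0, d=(M1−M0)/(6·1)=5/2, b=Δ0−h0·(2M0+M1)/6=-17/2
seg 1: a=-2, c=M1/2=15/2, d=(M2−M1)/(6·1)=-5/2, b=Δ1−h1·(2M1+M2)/6=-1
t_q=5/4 → seg 1, τ=1/4; S=-2+-1·τ+15/2·τ²+-5/2·τ³=-233/128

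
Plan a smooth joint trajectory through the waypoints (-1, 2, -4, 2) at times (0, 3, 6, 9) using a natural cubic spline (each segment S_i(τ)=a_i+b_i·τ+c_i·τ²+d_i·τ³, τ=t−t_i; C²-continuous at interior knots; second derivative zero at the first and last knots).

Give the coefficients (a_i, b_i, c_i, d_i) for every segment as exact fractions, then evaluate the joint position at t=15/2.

  seg 0: a=-1 b=31/15 c=0 d=-16/135
  seg 1: a=2 b=-17/15 c=-16/15 d=7/27
  seg 2: a=-4 b=-8/15 c=19/15 d=-19/135
S(15/2) = -97/40

Δ: Δ0=1, Δ1=-2, Δ2=2
row 1: diag=12, rhs=-18; c'=1/4, d'=-3/2
row 2: denom=12−3·1/4=45/4; d'=(24−3·-3/2)/(45/4)=38/15
back: M2=38/15
back: M1=-3/2−1/4·38/15=-32/15
M: M0=0, M1=-32/15, M2=38/15, M3=0
seg 0: a=-1, c=M0/2=0, d=(M1−M0)/(6·3)=-16/135, b=Δ0−h0·(2M0+M1)/6=31/15
seg 1: a=2, c=M1/2=-16/15, d=(M2−M1)/(6·3)=7/27, b=Δ1−h1·(2M1+M2)/6=-17/15
seg 2: a=-4, c=M2/2=19/15, d=(M3−M2)/(6·3)=-19/135, b=Δ2−h2·(2M2+M3)/6=-8/15
t_q=15/2 → seg 2, τ=3/2; S=-4+-8/15·τ+19/15·τ²+-19/135·τ³=-97/40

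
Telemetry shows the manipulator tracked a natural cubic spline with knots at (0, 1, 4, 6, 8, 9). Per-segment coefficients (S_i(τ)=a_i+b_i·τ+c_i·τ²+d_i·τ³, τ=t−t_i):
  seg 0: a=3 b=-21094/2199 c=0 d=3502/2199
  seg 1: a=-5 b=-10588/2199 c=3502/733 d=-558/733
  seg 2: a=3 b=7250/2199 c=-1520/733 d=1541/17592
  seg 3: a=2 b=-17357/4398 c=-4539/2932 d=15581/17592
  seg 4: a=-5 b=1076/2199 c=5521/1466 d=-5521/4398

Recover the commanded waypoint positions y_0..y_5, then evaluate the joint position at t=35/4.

y_0 = S_0(0) = a_0 = 3
y_1 = S_1(0) = a_1 = -5
y_2 = S_2(0) = a_2 = 3
y_3 = S_3(0) = a_3 = 2
y_4 = S_4(0) = a_4 = -5
y_5 = S_4(1) = -2
t_q=35/4 is in segment 4 (τ=3/4); S_4(τ)=-285621/93824

y_0=3 y_1=-5 y_2=3 y_3=2 y_4=-5 y_5=-2
S(35/4) = -285621/93824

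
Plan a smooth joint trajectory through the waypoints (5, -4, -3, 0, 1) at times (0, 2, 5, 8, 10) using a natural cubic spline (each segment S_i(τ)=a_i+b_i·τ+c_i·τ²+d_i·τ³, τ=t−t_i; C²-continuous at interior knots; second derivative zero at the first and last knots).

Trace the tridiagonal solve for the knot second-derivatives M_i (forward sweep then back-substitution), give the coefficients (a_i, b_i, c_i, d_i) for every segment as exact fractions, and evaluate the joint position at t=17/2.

  seg 0: a=5 b=-2807/510 c=0 d=64/255
  seg 1: a=-4 b=-1271/510 c=128/85 d=-863/4590
  seg 2: a=-3 b=22/15 c=-19/102 d=47/4590
  seg 3: a=0 b=319/510 c=-8/85 d=4/255
S(17/2) = 99/340

Δ: Δ0=-9/2, Δ1=1/3, Δ2=1, Δ3=1/2
row 1: diag=10, rhs=29; c'=3/10, d'=29/10
row 2: denom=12−3·3/10=111/10; d'=(4−3·29/10)/(111/10)=-47/111
row 3: denom=10−3·10/37=340/37; d'=(-3−3·-47/111)/(340/37)=-16/85
back: M3=-16/85
back: M2=-47/111−10/37·-16/85=-19/51
back: M1=29/10−3/10·-19/51=256/85
M: M0=0, M1=256/85, M2=-19/51, M3=-16/85, M4=0
seg 0: a=5, c=M0/2=0, d=(M1−M0)/(6·2)=64/255, b=Δ0−h0·(2M0+M1)/6=-2807/510
seg 1: a=-4, c=M1/2=128/85, d=(M2−M1)/(6·3)=-863/4590, b=Δ1−h1·(2M1+M2)/6=-1271/510
seg 2: a=-3, c=M2/2=-19/102, d=(M3−M2)/(6·3)=47/4590, b=Δ2−h2·(2M2+M3)/6=22/15
seg 3: a=0, c=M3/2=-8/85, d=(M4−M3)/(6·2)=4/255, b=Δ3−h3·(2M3+M4)/6=319/510
t_q=17/2 → seg 3, τ=1/2; S=0+319/510·τ+-8/85·τ²+4/255·τ³=99/340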